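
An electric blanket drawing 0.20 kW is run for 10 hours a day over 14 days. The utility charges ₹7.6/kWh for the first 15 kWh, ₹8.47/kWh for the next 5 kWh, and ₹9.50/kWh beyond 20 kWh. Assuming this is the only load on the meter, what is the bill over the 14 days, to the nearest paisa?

Runtime = 10 h/day × 14 days = 140 h
Energy = 0.2 kW × 140 h = 28 kWh
Tier 1 (0–15 kWh): 15 × ₹7.6 = ₹114
Tier 2 (15–20 kWh): 5 × ₹8.47 = ₹42.35
Above 20 kWh: 8 × ₹9.50 = ₹76
Bill = ₹232.35

₹232.35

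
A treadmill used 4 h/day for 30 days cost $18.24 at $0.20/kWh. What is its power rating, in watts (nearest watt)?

760 W

Energy = $18.24 ÷ $0.20/kWh = 91.2 kWh
Runtime = 4 h/day × 30 days = 120 h
Power = 91.2 kWh ÷ 120 h = 0.76 kW = 760 W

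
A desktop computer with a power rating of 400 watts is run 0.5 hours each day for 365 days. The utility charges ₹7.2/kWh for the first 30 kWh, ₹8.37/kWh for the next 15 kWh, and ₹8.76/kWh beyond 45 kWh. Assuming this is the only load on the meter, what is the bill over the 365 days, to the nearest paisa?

Runtime = 0.5 h/day × 365 days = 182.5 h
Energy = 0.4 kW × 182.5 h = 73 kWh
Tier 1 (0–30 kWh): 30 × ₹7.2 = ₹216
Tier 2 (30–45 kWh): 15 × ₹8.37 = ₹125.55
Above 45 kWh: 28 × ₹8.76 = ₹245.28
Bill = ₹586.83

₹586.83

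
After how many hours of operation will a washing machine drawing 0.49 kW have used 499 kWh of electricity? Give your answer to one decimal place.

Hours = 499 kWh ÷ 0.49 kW = 1018.4 h

1018.4 h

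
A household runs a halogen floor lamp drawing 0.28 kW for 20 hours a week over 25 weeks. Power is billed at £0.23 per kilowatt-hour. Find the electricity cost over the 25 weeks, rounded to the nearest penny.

£32.20

Runtime = 20 h/week × 25 weeks = 500 h
Energy = 0.28 kW × 500 h = 140 kWh
Cost = 140 kWh × £0.23/kWh = £32.20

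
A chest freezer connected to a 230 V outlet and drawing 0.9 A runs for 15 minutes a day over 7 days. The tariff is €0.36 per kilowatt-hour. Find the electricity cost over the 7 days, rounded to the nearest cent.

Power = 0.9 A × 230 V = 207 W = 0.207 kW
Runtime = 15 min × 7 = 105 min = 1.75 h
Energy = 0.207 kW × 1.75 h = 0.36225 kWh
Cost = 0.36225 kWh × €0.36/kWh = €0.13

€0.13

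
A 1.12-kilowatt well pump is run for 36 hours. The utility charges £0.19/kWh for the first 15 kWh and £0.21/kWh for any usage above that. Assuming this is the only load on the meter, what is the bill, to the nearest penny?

Energy = 1.12 kW × 36 h = 40.32 kWh
Tier 1 (0–15 kWh): 15 × £0.19 = £2.85
Above 15 kWh: 25.32 × £0.21 = £5.3172
Bill = £8.17

£8.17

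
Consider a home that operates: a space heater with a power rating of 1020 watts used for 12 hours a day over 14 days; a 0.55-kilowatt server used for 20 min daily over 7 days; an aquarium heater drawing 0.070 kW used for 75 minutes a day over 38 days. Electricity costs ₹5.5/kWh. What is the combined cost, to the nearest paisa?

space heater: Runtime = 12 h/day × 14 days = 168 h
space heater: 1.02 kW × 168 h = 171.36 kWh
server: Runtime = 20 min × 7 = 140 min = 2.333333… h
server: 0.55 kW × 2.333333… h = 1.283333… kWh
aquarium heater: Runtime = 75 min × 38 = 2850 min = 47.5 h
aquarium heater: 0.07 kW × 47.5 h = 3.325 kWh
Total energy = 175.968333… kWh
Cost = 175.968333… × ₹5.5 = ₹967.83

₹967.83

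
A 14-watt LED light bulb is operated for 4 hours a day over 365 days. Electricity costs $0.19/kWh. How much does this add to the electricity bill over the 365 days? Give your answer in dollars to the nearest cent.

Runtime = 4 h/day × 365 days = 1460 h
Energy = 0.014 kW × 1460 h = 20.44 kWh
Cost = 20.44 kWh × $0.19/kWh = $3.88

$3.88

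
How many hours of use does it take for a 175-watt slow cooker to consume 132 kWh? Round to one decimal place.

Hours = 132 kWh ÷ 0.175 kW = 754.3 h

754.3 h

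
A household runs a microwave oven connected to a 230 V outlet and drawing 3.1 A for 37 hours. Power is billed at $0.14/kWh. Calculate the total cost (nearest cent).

Power = 3.1 A × 230 V = 713 W = 0.713 kW
Energy = 0.713 kW × 37 h = 26.381 kWh
Cost = 26.381 kWh × $0.14/kWh = $3.69

$3.69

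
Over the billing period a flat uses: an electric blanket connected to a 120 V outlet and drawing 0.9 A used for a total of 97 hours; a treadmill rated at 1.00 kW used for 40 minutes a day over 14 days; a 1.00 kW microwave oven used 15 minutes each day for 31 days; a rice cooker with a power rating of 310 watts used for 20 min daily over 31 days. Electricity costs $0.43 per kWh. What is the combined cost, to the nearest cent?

electric blanket: Power = 0.9 A × 120 V = 108 W = 0.108 kW
electric blanket: 0.108 kW × 97 h = 10.476 kWh
treadmill: Runtime = 40 min × 14 = 560 min = 9.333333… h
treadmill: 1 kW × 9.333333… h = 9.333333… kWh
microwave oven: Runtime = 15 min × 31 = 465 min = 7.75 h
microwave oven: 1 kW × 7.75 h = 7.75 kWh
rice cooker: Runtime = 20 min × 31 = 620 min = 10.333333… h
rice cooker: 0.31 kW × 10.333333… h = 3.203333… kWh
Total energy = 30.762666… kWh
Cost = 30.762666… × $0.43 = $13.23

$13.23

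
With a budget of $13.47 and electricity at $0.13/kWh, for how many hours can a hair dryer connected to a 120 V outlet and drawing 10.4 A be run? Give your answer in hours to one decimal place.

83.0 h

Power = 10.4 A × 120 V = 1248 W = 1.248 kW
Energy available = $13.47 ÷ $0.13/kWh = 103.6154 kWh
Hours = 103.6154 kWh ÷ 1.248 kW = 83.0 h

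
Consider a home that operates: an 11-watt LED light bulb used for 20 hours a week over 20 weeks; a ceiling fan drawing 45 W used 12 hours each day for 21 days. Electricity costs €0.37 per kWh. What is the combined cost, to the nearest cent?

€5.82

LED light bulb: Runtime = 20 h/week × 20 weeks = 400 h
LED light bulb: 0.011 kW × 400 h = 4.4 kWh
ceiling fan: Runtime = 12 h/day × 21 days = 252 h
ceiling fan: 0.045 kW × 252 h = 11.34 kWh
Total energy = 15.74 kWh
Cost = 15.74 × €0.37 = €5.82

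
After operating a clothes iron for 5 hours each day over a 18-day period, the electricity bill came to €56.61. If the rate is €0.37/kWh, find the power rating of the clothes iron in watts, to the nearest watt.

Energy = €56.61 ÷ €0.37/kWh = 153 kWh
Runtime = 5 h/day × 18 days = 90 h
Power = 153 kWh ÷ 90 h = 1.7 kW = 1700 W

1700 W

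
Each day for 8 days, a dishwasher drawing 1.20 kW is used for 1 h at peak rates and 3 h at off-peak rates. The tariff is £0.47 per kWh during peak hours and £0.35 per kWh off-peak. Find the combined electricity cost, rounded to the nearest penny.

Peak energy = 1.2 kW × 1 h × 8 = 9.6 kWh
Off-peak energy = 1.2 kW × 3 h × 8 = 28.8 kWh
Cost = 9.6 × £0.47 + 28.8 × £0.35 = £4.512 + £10.08 = £14.59

£14.59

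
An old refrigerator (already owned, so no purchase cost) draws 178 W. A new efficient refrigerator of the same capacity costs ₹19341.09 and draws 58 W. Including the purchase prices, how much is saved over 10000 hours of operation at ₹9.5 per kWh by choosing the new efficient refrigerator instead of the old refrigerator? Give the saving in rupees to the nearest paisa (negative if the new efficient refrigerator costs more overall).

old refrigerator: ₹0.00 + (178/1000) kW × 10000 h × ₹9.5 = ₹0.00 + ₹16910 = ₹16910
new efficient refrigerator: ₹19341.09 + (58/1000) kW × 10000 h × ₹9.5 = ₹19341.09 + ₹5510 = ₹24851.09
Saving = ₹16910 − ₹24851.09 = −₹7941.09

-₹7941.09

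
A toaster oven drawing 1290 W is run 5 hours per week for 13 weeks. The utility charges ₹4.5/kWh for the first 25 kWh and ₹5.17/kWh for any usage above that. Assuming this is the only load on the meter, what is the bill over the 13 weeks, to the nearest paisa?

Runtime = 5 h/week × 13 weeks = 65 h
Energy = 1.29 kW × 65 h = 83.85 kWh
Tier 1 (0–25 kWh): 25 × ₹4.5 = ₹112.5
Above 25 kWh: 58.85 × ₹5.17 = ₹304.2545
Bill = ₹416.75

₹416.75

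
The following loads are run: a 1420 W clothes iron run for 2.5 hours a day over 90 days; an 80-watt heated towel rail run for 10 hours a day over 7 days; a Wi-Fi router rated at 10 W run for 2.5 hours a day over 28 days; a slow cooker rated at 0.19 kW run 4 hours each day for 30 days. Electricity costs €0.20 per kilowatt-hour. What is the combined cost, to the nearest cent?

€69.72

clothes iron: Runtime = 2.5 h/day × 90 days = 225 h
clothes iron: 1.42 kW × 225 h = 319.5 kWh
heated towel rail: Runtime = 10 h/day × 7 days = 70 h
heated towel rail: 0.08 kW × 70 h = 5.6 kWh
Wi-Fi router: Runtime = 2.5 h/day × 28 days = 70 h
Wi-Fi router: 0.01 kW × 70 h = 0.7 kWh
slow cooker: Runtime = 4 h/day × 30 days = 120 h
slow cooker: 0.19 kW × 120 h = 22.8 kWh
Total energy = 348.6 kWh
Cost = 348.6 × €0.20 = €69.72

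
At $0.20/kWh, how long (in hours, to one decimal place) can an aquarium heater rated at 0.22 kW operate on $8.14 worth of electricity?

185.0 h

Energy available = $8.14 ÷ $0.20/kWh = 40.7 kWh
Hours = 40.7 kWh ÷ 0.22 kW = 185.0 h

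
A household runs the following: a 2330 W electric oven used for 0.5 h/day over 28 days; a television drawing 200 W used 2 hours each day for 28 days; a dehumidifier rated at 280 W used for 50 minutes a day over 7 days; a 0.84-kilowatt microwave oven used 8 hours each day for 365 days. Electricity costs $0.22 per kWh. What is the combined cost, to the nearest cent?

electric oven: Runtime = 0.5 h/day × 28 days = 14 h
electric oven: 2.33 kW × 14 h = 32.62 kWh
television: Runtime = 2 h/day × 28 days = 56 h
television: 0.2 kW × 56 h = 11.2 kWh
dehumidifier: Runtime = 50 min × 7 = 350 min = 5.833333… h
dehumidifier: 0.28 kW × 5.833333… h = 1.633333… kWh
microwave oven: Runtime = 8 h/day × 365 days = 2920 h
microwave oven: 0.84 kW × 2920 h = 2452.8 kWh
Total energy = 2498.253333… kWh
Cost = 2498.253333… × $0.22 = $549.62

$549.62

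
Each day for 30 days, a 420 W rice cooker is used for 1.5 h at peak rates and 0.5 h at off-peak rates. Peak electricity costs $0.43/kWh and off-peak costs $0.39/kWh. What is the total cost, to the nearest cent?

$10.58

Peak energy = 0.42 kW × 1.5 h × 30 = 18.9 kWh
Off-peak energy = 0.42 kW × 0.5 h × 30 = 6.3 kWh
Cost = 18.9 × $0.43 + 6.3 × $0.39 = $8.127 + $2.457 = $10.58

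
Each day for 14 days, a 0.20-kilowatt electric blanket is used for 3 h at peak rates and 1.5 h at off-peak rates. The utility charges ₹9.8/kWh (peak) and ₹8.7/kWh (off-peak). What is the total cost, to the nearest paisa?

Peak energy = 0.2 kW × 3 h × 14 = 8.4 kWh
Off-peak energy = 0.2 kW × 1.5 h × 14 = 4.2 kWh
Cost = 8.4 × ₹9.8 + 4.2 × ₹8.7 = ₹82.32 + ₹36.54 = ₹118.86

₹118.86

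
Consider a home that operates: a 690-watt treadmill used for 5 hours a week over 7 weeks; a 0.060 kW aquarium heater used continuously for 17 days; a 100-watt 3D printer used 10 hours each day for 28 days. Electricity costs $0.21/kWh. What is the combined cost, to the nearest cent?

$16.09

treadmill: Runtime = 5 h/week × 7 weeks = 35 h
treadmill: 0.69 kW × 35 h = 24.15 kWh
aquarium heater: Runtime = 24 h × 17 = 408 h
aquarium heater: 0.06 kW × 408 h = 24.48 kWh
3D printer: Runtime = 10 h/day × 28 days = 280 h
3D printer: 0.1 kW × 280 h = 28 kWh
Total energy = 76.63 kWh
Cost = 76.63 × $0.21 = $16.09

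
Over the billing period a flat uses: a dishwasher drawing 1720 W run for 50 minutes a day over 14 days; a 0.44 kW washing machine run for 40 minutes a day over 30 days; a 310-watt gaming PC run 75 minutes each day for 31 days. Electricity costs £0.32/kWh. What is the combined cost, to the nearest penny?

dishwasher: Runtime = 50 min × 14 = 700 min = 11.666666… h
dishwasher: 1.72 kW × 11.666666… h = 20.066666… kWh
washing machine: Runtime = 40 min × 30 = 1200 min = 20 h
washing machine: 0.44 kW × 20 h = 8.8 kWh
gaming PC: Runtime = 75 min × 31 = 2325 min = 38.75 h
gaming PC: 0.31 kW × 38.75 h = 12.0125 kWh
Total energy = 40.879166… kWh
Cost = 40.879166… × £0.32 = £13.08

£13.08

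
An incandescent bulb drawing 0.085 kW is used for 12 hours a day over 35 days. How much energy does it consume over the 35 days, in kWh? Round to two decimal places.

35.70 kWh

Runtime = 12 h/day × 35 days = 420 h
Energy = 0.085 kW × 420 h = 35.7 kWh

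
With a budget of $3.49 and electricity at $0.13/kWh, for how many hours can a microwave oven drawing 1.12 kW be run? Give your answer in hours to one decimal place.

Energy available = $3.49 ÷ $0.13/kWh = 26.8462 kWh
Hours = 26.8462 kWh ÷ 1.12 kW = 24.0 h

24.0 h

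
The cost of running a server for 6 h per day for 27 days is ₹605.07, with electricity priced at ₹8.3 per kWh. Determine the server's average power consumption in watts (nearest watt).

Energy = ₹605.07 ÷ ₹8.3/kWh = 72.9 kWh
Runtime = 6 h/day × 27 days = 162 h
Power = 72.9 kWh ÷ 162 h = 0.45 kW = 450 W

450 W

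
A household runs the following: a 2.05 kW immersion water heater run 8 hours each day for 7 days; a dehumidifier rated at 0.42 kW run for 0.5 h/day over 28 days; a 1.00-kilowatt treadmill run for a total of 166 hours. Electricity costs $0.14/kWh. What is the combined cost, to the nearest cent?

immersion water heater: Runtime = 8 h/day × 7 days = 56 h
immersion water heater: 2.05 kW × 56 h = 114.8 kWh
dehumidifier: Runtime = 0.5 h/day × 28 days = 14 h
dehumidifier: 0.42 kW × 14 h = 5.88 kWh
treadmill: 1 kW × 166 h = 166 kWh
Total energy = 286.68 kWh
Cost = 286.68 × $0.14 = $40.14

$40.14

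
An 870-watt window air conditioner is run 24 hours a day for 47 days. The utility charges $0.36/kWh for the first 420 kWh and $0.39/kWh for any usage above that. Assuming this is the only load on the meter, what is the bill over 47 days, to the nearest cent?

$370.13

Runtime = 24 h × 47 = 1128 h
Energy = 0.87 kW × 1128 h = 981.36 kWh
Tier 1 (0–420 kWh): 420 × $0.36 = $151.2
Above 420 kWh: 561.36 × $0.39 = $218.9304
Bill = $370.13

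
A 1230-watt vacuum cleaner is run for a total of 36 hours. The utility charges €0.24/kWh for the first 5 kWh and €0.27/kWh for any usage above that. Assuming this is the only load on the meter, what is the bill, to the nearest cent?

Energy = 1.23 kW × 36 h = 44.28 kWh
Tier 1 (0–5 kWh): 5 × €0.24 = €1.2
Above 5 kWh: 39.28 × €0.27 = €10.6056
Bill = €11.81

€11.81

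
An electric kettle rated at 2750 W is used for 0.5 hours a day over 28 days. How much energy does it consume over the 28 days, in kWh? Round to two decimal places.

Runtime = 0.5 h/day × 28 days = 14 h
Energy = 2.75 kW × 14 h = 38.5 kWh

38.50 kWh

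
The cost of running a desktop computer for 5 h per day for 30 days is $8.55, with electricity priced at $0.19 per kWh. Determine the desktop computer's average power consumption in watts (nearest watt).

300 W

Energy = $8.55 ÷ $0.19/kWh = 45 kWh
Runtime = 5 h/day × 30 days = 150 h
Power = 45 kWh ÷ 150 h = 0.3 kW = 300 W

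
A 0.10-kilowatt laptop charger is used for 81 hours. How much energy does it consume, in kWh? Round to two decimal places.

Energy = 0.1 kW × 81 h = 8.1 kWh

8.10 kWh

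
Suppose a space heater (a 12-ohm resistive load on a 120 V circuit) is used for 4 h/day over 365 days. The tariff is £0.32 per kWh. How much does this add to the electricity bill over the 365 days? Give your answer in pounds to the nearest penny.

Power = V²/R = 120²/12 = 1200 W = 1.2 kW
Runtime = 4 h/day × 365 days = 1460 h
Energy = 1.2 kW × 1460 h = 1752 kWh
Cost = 1752 kWh × £0.32/kWh = £560.64

£560.64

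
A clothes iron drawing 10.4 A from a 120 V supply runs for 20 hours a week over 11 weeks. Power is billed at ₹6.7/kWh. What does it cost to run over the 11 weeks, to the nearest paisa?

Power = 10.4 A × 120 V = 1248 W = 1.248 kW
Runtime = 20 h/week × 11 weeks = 220 h
Energy = 1.248 kW × 220 h = 274.56 kWh
Cost = 274.56 kWh × ₹6.7/kWh = ₹1839.55

₹1839.55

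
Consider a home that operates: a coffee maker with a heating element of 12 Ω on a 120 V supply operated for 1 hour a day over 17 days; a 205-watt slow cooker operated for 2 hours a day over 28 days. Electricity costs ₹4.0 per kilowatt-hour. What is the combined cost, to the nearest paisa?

₹127.52

coffee maker: Power = V²/R = 120²/12 = 1200 W = 1.2 kW
coffee maker: Runtime = 1 h/day × 17 days = 17 h
coffee maker: 1.2 kW × 17 h = 20.4 kWh
slow cooker: Runtime = 2 h/day × 28 days = 56 h
slow cooker: 0.205 kW × 56 h = 11.48 kWh
Total energy = 31.88 kWh
Cost = 31.88 × ₹4.0 = ₹127.52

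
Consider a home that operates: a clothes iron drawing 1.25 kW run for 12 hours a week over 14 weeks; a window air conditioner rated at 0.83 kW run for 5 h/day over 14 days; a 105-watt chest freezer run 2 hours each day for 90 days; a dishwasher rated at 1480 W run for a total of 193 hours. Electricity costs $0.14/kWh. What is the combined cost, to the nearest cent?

$80.17

clothes iron: Runtime = 12 h/week × 14 weeks = 168 h
clothes iron: 1.25 kW × 168 h = 210 kWh
window air conditioner: Runtime = 5 h/day × 14 days = 70 h
window air conditioner: 0.83 kW × 70 h = 58.1 kWh
chest freezer: Runtime = 2 h/day × 90 days = 180 h
chest freezer: 0.105 kW × 180 h = 18.9 kWh
dishwasher: 1.48 kW × 193 h = 285.64 kWh
Total energy = 572.64 kWh
Cost = 572.64 × $0.14 = $80.17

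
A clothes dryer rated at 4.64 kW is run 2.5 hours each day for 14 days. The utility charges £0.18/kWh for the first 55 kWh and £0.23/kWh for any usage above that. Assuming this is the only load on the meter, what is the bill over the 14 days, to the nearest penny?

Runtime = 2.5 h/day × 14 days = 35 h
Energy = 4.64 kW × 35 h = 162.4 kWh
Tier 1 (0–55 kWh): 55 × £0.18 = £9.9
Above 55 kWh: 107.4 × £0.23 = £24.702
Bill = £34.60

£34.60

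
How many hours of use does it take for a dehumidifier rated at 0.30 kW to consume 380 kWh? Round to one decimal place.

Hours = 380 kWh ÷ 0.3 kW = 1266.7 h

1266.7 h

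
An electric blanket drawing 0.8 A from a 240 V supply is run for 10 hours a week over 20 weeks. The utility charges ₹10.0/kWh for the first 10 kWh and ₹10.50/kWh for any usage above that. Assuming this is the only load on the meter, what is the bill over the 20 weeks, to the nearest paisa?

₹398.20

Power = 0.8 A × 240 V = 192 W = 0.192 kW
Runtime = 10 h/week × 20 weeks = 200 h
Energy = 0.192 kW × 200 h = 38.4 kWh
Tier 1 (0–10 kWh): 10 × ₹10.0 = ₹100
Above 10 kWh: 28.4 × ₹10.50 = ₹298.2
Bill = ₹398.20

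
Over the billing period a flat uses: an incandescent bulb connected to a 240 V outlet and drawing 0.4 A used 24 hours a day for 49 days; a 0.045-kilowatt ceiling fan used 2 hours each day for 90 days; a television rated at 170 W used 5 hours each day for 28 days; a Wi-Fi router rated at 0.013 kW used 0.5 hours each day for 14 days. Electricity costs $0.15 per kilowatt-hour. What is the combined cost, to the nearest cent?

incandescent bulb: Power = 0.4 A × 240 V = 96 W = 0.096 kW
incandescent bulb: Runtime = 24 h × 49 = 1176 h
incandescent bulb: 0.096 kW × 1176 h = 112.896 kWh
ceiling fan: Runtime = 2 h/day × 90 days = 180 h
ceiling fan: 0.045 kW × 180 h = 8.1 kWh
television: Runtime = 5 h/day × 28 days = 140 h
television: 0.17 kW × 140 h = 23.8 kWh
Wi-Fi router: Runtime = 0.5 h/day × 14 days = 7 h
Wi-Fi router: 0.013 kW × 7 h = 0.091 kWh
Total energy = 144.887 kWh
Cost = 144.887 × $0.15 = $21.73

$21.73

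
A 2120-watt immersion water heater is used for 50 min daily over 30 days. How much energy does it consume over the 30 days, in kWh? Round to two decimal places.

53.00 kWh

Runtime = 50 min × 30 = 1500 min = 25 h
Energy = 2.12 kW × 25 h = 53 kWh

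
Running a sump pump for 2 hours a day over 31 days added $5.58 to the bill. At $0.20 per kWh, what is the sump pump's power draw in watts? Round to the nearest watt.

Energy = $5.58 ÷ $0.20/kWh = 27.9 kWh
Runtime = 2 h/day × 31 days = 62 h
Power = 27.9 kWh ÷ 62 h = 0.45 kW = 450 W

450 W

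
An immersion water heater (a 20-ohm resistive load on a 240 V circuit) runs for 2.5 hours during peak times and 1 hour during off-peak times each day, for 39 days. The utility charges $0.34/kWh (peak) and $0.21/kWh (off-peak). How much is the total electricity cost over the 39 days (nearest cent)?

Power = V²/R = 240²/20 = 2880 W = 2.88 kW
Peak energy = 2.88 kW × 2.5 h × 39 = 280.8 kWh
Off-peak energy = 2.88 kW × 1 h × 39 = 112.32 kWh
Cost = 280.8 × $0.34 + 112.32 × $0.21 = $95.472 + $23.5872 = $119.06

$119.06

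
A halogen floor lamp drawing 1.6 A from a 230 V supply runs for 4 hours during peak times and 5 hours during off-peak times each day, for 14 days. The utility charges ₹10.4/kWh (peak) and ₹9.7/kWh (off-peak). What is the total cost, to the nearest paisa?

Power = 1.6 A × 230 V = 368 W = 0.368 kW
Peak energy = 0.368 kW × 4 h × 14 = 20.608 kWh
Off-peak energy = 0.368 kW × 5 h × 14 = 25.76 kWh
Cost = 20.608 × ₹10.4 + 25.76 × ₹9.7 = ₹214.3232 + ₹249.872 = ₹464.20

₹464.20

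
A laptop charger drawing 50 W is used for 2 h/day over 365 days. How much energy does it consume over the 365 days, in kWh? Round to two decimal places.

36.50 kWh

Runtime = 2 h/day × 365 days = 730 h
Energy = 0.05 kW × 730 h = 36.5 kWh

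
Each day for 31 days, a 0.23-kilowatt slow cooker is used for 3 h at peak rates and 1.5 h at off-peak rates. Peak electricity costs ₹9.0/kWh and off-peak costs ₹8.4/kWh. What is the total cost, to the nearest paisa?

Peak energy = 0.23 kW × 3 h × 31 = 21.39 kWh
Off-peak energy = 0.23 kW × 1.5 h × 31 = 10.695 kWh
Cost = 21.39 × ₹9.0 + 10.695 × ₹8.4 = ₹192.51 + ₹89.838 = ₹282.35

₹282.35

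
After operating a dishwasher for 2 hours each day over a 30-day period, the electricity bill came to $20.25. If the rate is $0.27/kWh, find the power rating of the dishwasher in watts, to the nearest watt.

Energy = $20.25 ÷ $0.27/kWh = 75 kWh
Runtime = 2 h/day × 30 days = 60 h
Power = 75 kWh ÷ 60 h = 1.25 kW = 1250 W

1250 W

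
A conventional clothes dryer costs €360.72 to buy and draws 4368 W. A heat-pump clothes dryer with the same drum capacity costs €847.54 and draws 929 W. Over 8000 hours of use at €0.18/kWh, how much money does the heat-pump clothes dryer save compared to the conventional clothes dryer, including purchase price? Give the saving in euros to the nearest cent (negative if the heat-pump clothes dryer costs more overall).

€4465.34

conventional clothes dryer: €360.72 + (4368/1000) kW × 8000 h × €0.18 = €360.72 + €6289.92 = €6650.64
heat-pump clothes dryer: €847.54 + (929/1000) kW × 8000 h × €0.18 = €847.54 + €1337.76 = €2185.3
Saving = €6650.64 − €2185.3 = €4465.34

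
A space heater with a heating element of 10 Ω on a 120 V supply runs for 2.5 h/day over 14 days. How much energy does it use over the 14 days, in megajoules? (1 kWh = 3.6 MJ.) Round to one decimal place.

Power = V²/R = 120²/10 = 1440 W = 1.44 kW
Runtime = 2.5 h/day × 14 days = 35 h
Energy = 1.44 kW × 35 h = 50.4 kWh
= 50.4 × 3.6 MJ = 181.4 MJ

181.4 MJ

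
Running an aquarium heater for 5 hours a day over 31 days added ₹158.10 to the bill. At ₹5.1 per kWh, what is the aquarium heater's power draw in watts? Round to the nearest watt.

Energy = ₹158.10 ÷ ₹5.1/kWh = 31 kWh
Runtime = 5 h/day × 31 days = 155 h
Power = 31 kWh ÷ 155 h = 0.2 kW = 200 W

200 W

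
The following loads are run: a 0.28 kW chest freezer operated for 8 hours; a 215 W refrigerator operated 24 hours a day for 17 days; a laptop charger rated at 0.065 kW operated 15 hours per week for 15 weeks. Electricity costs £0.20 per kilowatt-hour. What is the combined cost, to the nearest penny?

£20.92

chest freezer: 0.28 kW × 8 h = 2.24 kWh
refrigerator: Runtime = 24 h × 17 = 408 h
refrigerator: 0.215 kW × 408 h = 87.72 kWh
laptop charger: Runtime = 15 h/week × 15 weeks = 225 h
laptop charger: 0.065 kW × 225 h = 14.625 kWh
Total energy = 104.585 kWh
Cost = 104.585 × £0.20 = £20.92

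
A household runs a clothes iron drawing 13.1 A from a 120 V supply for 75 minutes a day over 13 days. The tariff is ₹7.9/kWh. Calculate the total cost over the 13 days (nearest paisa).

₹201.81

Power = 13.1 A × 120 V = 1572 W = 1.572 kW
Runtime = 75 min × 13 = 975 min = 16.25 h
Energy = 1.572 kW × 16.25 h = 25.545 kWh
Cost = 25.545 kWh × ₹7.9/kWh = ₹201.81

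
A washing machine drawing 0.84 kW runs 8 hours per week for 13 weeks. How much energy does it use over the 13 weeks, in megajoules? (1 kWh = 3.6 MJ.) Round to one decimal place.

314.5 MJ

Runtime = 8 h/week × 13 weeks = 104 h
Energy = 0.84 kW × 104 h = 87.36 kWh
= 87.36 × 3.6 MJ = 314.5 MJ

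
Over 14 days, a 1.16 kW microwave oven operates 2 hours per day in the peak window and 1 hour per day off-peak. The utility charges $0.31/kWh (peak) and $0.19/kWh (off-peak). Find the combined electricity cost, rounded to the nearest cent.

$13.15

Peak energy = 1.16 kW × 2 h × 14 = 32.48 kWh
Off-peak energy = 1.16 kW × 1 h × 14 = 16.24 kWh
Cost = 32.48 × $0.31 + 16.24 × $0.19 = $10.0688 + $3.0856 = $13.15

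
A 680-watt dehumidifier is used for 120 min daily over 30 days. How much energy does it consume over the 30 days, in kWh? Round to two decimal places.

Runtime = 120 min × 30 = 3600 min = 60 h
Energy = 0.68 kW × 60 h = 40.8 kWh

40.80 kWh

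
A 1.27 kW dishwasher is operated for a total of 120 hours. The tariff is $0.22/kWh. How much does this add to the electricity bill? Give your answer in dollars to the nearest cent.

Energy = 1.27 kW × 120 h = 152.4 kWh
Cost = 152.4 kWh × $0.22/kWh = $33.53

$33.53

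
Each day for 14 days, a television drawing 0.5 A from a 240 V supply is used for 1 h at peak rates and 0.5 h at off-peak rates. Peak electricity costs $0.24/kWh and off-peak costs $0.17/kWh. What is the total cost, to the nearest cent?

$0.55

Power = 0.5 A × 240 V = 120 W = 0.12 kW
Peak energy = 0.12 kW × 1 h × 14 = 1.68 kWh
Off-peak energy = 0.12 kW × 0.5 h × 14 = 0.84 kWh
Cost = 1.68 × $0.24 + 0.84 × $0.17 = $0.4032 + $0.1428 = $0.55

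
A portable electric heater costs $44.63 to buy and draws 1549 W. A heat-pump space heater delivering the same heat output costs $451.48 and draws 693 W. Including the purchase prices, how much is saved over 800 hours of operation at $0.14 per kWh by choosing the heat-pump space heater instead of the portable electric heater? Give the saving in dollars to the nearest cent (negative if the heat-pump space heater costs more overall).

portable electric heater: $44.63 + (1549/1000) kW × 800 h × $0.14 = $44.63 + $173.488 = $218.118
heat-pump space heater: $451.48 + (693/1000) kW × 800 h × $0.14 = $451.48 + $77.616 = $529.096
Saving = $218.118 − $529.096 = −$310.978 → -$310.98

-$310.98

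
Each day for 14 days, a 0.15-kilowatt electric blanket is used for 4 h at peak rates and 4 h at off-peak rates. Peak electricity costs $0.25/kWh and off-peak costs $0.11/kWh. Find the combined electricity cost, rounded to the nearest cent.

Peak energy = 0.15 kW × 4 h × 14 = 8.4 kWh
Off-peak energy = 0.15 kW × 4 h × 14 = 8.4 kWh
Cost = 8.4 × $0.25 + 8.4 × $0.11 = $2.1 + $0.924 = $3.02

$3.02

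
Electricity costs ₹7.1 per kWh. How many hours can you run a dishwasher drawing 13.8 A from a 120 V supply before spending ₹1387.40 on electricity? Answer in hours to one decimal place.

118.0 h

Power = 13.8 A × 120 V = 1656 W = 1.656 kW
Energy available = ₹1387.40 ÷ ₹7.1/kWh = 195.4085 kWh
Hours = 195.4085 kWh ÷ 1.656 kW = 118.0 h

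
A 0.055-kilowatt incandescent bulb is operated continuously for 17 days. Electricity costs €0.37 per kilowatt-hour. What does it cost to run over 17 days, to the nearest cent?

Runtime = 24 h × 17 = 408 h
Energy = 0.055 kW × 408 h = 22.44 kWh
Cost = 22.44 kWh × €0.37/kWh = €8.30

€8.30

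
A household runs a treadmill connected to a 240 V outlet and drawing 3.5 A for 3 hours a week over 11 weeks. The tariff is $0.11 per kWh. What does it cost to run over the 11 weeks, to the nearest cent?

$3.05

Power = 3.5 A × 240 V = 840 W = 0.84 kW
Runtime = 3 h/week × 11 weeks = 33 h
Energy = 0.84 kW × 33 h = 27.72 kWh
Cost = 27.72 kWh × $0.11/kWh = $3.05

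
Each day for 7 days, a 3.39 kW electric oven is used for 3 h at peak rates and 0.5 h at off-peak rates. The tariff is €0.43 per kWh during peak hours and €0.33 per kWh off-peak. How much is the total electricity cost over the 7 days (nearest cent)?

Peak energy = 3.39 kW × 3 h × 7 = 71.19 kWh
Off-peak energy = 3.39 kW × 0.5 h × 7 = 11.865 kWh
Cost = 71.19 × €0.43 + 11.865 × €0.33 = €30.6117 + €3.91545 = €34.53

€34.53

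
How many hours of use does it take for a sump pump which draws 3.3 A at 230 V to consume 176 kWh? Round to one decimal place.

Power = 3.3 A × 230 V = 759 W = 0.759 kW
Hours = 176 kWh ÷ 0.759 kW = 231.9 h

231.9 h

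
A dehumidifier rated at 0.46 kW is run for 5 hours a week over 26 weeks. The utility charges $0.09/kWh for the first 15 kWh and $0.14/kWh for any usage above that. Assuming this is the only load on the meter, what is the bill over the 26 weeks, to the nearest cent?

Runtime = 5 h/week × 26 weeks = 130 h
Energy = 0.46 kW × 130 h = 59.8 kWh
Tier 1 (0–15 kWh): 15 × $0.09 = $1.35
Above 15 kWh: 44.8 × $0.14 = $6.272
Bill = $7.62

$7.62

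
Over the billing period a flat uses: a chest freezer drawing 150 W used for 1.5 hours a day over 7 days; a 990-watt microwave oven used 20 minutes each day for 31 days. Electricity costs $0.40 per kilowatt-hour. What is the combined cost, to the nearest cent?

chest freezer: Runtime = 1.5 h/day × 7 days = 10.5 h
chest freezer: 0.15 kW × 10.5 h = 1.575 kWh
microwave oven: Runtime = 20 min × 31 = 620 min = 10.333333… h
microwave oven: 0.99 kW × 10.333333… h = 10.23 kWh
Total energy = 11.805 kWh
Cost = 11.805 × $0.40 = $4.72

$4.72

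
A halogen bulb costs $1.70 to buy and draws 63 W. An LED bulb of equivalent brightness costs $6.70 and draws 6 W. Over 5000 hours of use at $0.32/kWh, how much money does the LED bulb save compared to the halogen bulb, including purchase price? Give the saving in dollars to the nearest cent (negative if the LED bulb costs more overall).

$86.20

halogen bulb: $1.70 + (63/1000) kW × 5000 h × $0.32 = $1.70 + $100.8 = $102.5
LED bulb: $6.70 + (6/1000) kW × 5000 h × $0.32 = $6.70 + $9.6 = $16.3
Saving = $102.5 − $16.3 = $86.2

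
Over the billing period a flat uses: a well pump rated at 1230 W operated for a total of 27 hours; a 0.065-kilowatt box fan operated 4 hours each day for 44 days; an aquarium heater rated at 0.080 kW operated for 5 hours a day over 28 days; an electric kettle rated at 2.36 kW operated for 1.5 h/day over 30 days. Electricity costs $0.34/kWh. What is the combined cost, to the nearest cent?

well pump: 1.23 kW × 27 h = 33.21 kWh
box fan: Runtime = 4 h/day × 44 days = 176 h
box fan: 0.065 kW × 176 h = 11.44 kWh
aquarium heater: Runtime = 5 h/day × 28 days = 140 h
aquarium heater: 0.08 kW × 140 h = 11.2 kWh
electric kettle: Runtime = 1.5 h/day × 30 days = 45 h
electric kettle: 2.36 kW × 45 h = 106.2 kWh
Total energy = 162.05 kWh
Cost = 162.05 × $0.34 = $55.10

$55.10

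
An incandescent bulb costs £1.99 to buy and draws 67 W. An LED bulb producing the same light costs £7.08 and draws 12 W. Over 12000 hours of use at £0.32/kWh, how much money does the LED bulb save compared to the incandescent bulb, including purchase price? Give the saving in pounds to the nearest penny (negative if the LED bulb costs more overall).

£206.11

incandescent bulb: £1.99 + (67/1000) kW × 12000 h × £0.32 = £1.99 + £257.28 = £259.27
LED bulb: £7.08 + (12/1000) kW × 12000 h × £0.32 = £7.08 + £46.08 = £53.16
Saving = £259.27 − £53.16 = £206.11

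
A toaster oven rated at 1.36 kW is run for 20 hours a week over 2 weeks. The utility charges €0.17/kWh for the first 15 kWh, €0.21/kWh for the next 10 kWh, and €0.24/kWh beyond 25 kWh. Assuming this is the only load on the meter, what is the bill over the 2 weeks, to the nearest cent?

Runtime = 20 h/week × 2 weeks = 40 h
Energy = 1.36 kW × 40 h = 54.4 kWh
Tier 1 (0–15 kWh): 15 × €0.17 = €2.55
Tier 2 (15–25 kWh): 10 × €0.21 = €2.1
Above 25 kWh: 29.4 × €0.24 = €7.056
Bill = €11.71

€11.71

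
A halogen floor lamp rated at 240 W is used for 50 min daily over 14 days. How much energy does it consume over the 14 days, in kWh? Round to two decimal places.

2.80 kWh

Runtime = 50 min × 14 = 700 min = 11.666666… h
Energy = 0.24 kW × 11.666666… h = 2.8 kWh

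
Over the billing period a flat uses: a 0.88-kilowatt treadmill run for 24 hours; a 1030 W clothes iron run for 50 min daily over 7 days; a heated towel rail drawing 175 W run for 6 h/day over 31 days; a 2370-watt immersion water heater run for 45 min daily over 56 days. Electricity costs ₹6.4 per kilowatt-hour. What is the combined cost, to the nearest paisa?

₹1019.00

treadmill: 0.88 kW × 24 h = 21.12 kWh
clothes iron: Runtime = 50 min × 7 = 350 min = 5.833333… h
clothes iron: 1.03 kW × 5.833333… h = 6.008333… kWh
heated towel rail: Runtime = 6 h/day × 31 days = 186 h
heated towel rail: 0.175 kW × 186 h = 32.55 kWh
immersion water heater: Runtime = 45 min × 56 = 2520 min = 42 h
immersion water heater: 2.37 kW × 42 h = 99.54 kWh
Total energy = 159.218333… kWh
Cost = 159.218333… × ₹6.4 = ₹1019.00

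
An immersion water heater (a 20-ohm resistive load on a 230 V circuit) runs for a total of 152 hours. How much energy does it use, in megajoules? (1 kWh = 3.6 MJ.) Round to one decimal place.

Power = V²/R = 230²/20 = 2645 W = 2.645 kW
Energy = 2.645 kW × 152 h = 402.04 kWh
= 402.04 × 3.6 MJ = 1447.3 MJ

1447.3 MJ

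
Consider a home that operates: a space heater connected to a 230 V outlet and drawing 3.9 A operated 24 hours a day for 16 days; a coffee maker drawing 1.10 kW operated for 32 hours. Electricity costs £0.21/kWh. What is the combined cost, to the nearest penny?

£79.73

space heater: Power = 3.9 A × 230 V = 897 W = 0.897 kW
space heater: Runtime = 24 h × 16 = 384 h
space heater: 0.897 kW × 384 h = 344.448 kWh
coffee maker: 1.1 kW × 32 h = 35.2 kWh
Total energy = 379.648 kWh
Cost = 379.648 × £0.21 = £79.73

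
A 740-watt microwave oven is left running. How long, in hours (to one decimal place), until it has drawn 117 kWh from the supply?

Hours = 117 kWh ÷ 0.74 kW = 158.1 h

158.1 h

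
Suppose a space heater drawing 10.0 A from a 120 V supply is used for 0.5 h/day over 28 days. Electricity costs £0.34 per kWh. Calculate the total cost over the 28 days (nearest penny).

£5.71

Power = 10.0 A × 120 V = 1200 W = 1.2 kW
Runtime = 0.5 h/day × 28 days = 14 h
Energy = 1.2 kW × 14 h = 16.8 kWh
Cost = 16.8 kWh × £0.34/kWh = £5.71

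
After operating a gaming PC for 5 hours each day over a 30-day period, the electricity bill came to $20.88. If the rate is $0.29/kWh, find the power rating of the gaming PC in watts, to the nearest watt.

Energy = $20.88 ÷ $0.29/kWh = 72 kWh
Runtime = 5 h/day × 30 days = 150 h
Power = 72 kWh ÷ 150 h = 0.48 kW = 480 W

480 W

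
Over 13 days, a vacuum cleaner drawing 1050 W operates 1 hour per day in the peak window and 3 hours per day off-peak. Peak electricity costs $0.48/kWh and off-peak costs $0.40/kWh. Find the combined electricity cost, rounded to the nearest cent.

Peak energy = 1.05 kW × 1 h × 13 = 13.65 kWh
Off-peak energy = 1.05 kW × 3 h × 13 = 40.95 kWh
Cost = 13.65 × $0.48 + 40.95 × $0.40 = $6.552 + $16.38 = $22.93

$22.93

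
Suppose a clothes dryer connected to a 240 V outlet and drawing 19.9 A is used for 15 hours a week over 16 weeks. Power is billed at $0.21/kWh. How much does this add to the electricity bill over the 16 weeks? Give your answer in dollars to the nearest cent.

Power = 19.9 A × 240 V = 4776 W = 4.776 kW
Runtime = 15 h/week × 16 weeks = 240 h
Energy = 4.776 kW × 240 h = 1146.24 kWh
Cost = 1146.24 kWh × $0.21/kWh = $240.71

$240.71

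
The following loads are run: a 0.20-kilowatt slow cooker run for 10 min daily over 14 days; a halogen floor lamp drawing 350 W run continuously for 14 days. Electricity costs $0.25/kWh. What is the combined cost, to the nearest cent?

slow cooker: Runtime = 10 min × 14 = 140 min = 2.333333… h
slow cooker: 0.2 kW × 2.333333… h = 0.466666… kWh
halogen floor lamp: Runtime = 24 h × 14 = 336 h
halogen floor lamp: 0.35 kW × 336 h = 117.6 kWh
Total energy = 118.066666… kWh
Cost = 118.066666… × $0.25 = $29.52

$29.52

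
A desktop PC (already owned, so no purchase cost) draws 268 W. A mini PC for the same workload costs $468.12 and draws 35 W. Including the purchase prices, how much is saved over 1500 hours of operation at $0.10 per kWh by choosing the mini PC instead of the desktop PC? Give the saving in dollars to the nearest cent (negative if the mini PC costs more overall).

-$433.17

desktop PC: $0.00 + (268/1000) kW × 1500 h × $0.10 = $0.00 + $40.2 = $40.2
mini PC: $468.12 + (35/1000) kW × 1500 h × $0.10 = $468.12 + $5.25 = $473.37
Saving = $40.2 − $473.37 = −$433.17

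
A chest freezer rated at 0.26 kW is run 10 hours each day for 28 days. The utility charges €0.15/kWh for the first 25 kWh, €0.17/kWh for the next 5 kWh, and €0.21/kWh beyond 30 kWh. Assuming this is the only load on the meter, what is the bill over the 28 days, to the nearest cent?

€13.59

Runtime = 10 h/day × 28 days = 280 h
Energy = 0.26 kW × 280 h = 72.8 kWh
Tier 1 (0–25 kWh): 25 × €0.15 = €3.75
Tier 2 (25–30 kWh): 5 × €0.17 = €0.85
Above 30 kWh: 42.8 × €0.21 = €8.988
Bill = €13.59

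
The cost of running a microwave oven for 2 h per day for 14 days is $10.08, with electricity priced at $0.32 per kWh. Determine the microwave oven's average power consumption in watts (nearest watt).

1125 W

Energy = $10.08 ÷ $0.32/kWh = 31.5 kWh
Runtime = 2 h/day × 14 days = 28 h
Power = 31.5 kWh ÷ 28 h = 1.125 kW = 1125 W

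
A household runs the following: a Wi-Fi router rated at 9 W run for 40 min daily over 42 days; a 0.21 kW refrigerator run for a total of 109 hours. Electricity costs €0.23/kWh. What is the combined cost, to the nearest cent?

€5.32

Wi-Fi router: Runtime = 40 min × 42 = 1680 min = 28 h
Wi-Fi router: 0.009 kW × 28 h = 0.252 kWh
refrigerator: 0.21 kW × 109 h = 22.89 kWh
Total energy = 23.142 kWh
Cost = 23.142 × €0.23 = €5.32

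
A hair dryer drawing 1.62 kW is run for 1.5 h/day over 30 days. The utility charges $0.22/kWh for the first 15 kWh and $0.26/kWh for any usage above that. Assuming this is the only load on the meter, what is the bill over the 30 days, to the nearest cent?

$18.35

Runtime = 1.5 h/day × 30 days = 45 h
Energy = 1.62 kW × 45 h = 72.9 kWh
Tier 1 (0–15 kWh): 15 × $0.22 = $3.3
Above 15 kWh: 57.9 × $0.26 = $15.054
Bill = $18.35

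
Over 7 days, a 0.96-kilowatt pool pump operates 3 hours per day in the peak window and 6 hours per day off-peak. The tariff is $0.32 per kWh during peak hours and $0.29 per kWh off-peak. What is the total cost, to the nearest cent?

Peak energy = 0.96 kW × 3 h × 7 = 20.16 kWh
Off-peak energy = 0.96 kW × 6 h × 7 = 40.32 kWh
Cost = 20.16 × $0.32 + 40.32 × $0.29 = $6.4512 + $11.6928 = $18.14

$18.14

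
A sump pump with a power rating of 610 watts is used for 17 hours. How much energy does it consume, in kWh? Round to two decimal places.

10.37 kWh

Energy = 0.61 kW × 17 h = 10.37 kWh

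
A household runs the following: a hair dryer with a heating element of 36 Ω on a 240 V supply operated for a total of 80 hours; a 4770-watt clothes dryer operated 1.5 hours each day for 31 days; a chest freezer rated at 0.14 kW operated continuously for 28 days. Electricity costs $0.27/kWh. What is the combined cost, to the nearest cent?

hair dryer: Power = V²/R = 240²/36 = 1600 W = 1.6 kW
hair dryer: 1.6 kW × 80 h = 128 kWh
clothes dryer: Runtime = 1.5 h/day × 31 days = 46.5 h
clothes dryer: 4.77 kW × 46.5 h = 221.805 kWh
chest freezer: Runtime = 24 h × 28 = 672 h
chest freezer: 0.14 kW × 672 h = 94.08 kWh
Total energy = 443.885 kWh
Cost = 443.885 × $0.27 = $119.85

$119.85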